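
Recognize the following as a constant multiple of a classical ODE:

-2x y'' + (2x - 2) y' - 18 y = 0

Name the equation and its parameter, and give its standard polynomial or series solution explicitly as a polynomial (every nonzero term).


All three coefficients share the factor -2; dividing through by -2 gives  x y'' + (1 - x) y' + 9 y = 0.
This matches the Laguerre equation x y'' + (1 - x) y' + n y = 0 with n = 9; the polynomial solution is L_9(x).
With y = sum_k a_k x^k, matching x^k gives (k+1)k a_{k+1} + (k+1) a_{k+1} - k a_k + n a_k = 0, i.e. (k+1)^2 a_{k+1} = (k - n) a_k = (k - 9) a_k. The right side vanishes at k = 9, so the series terminates at degree 9.
Standard normalization L_n(0) = 1 gives a_0 = 1. Work upward with a_{k+1} = (k - 9) a_k / (k+1)^2:
  a_1 = (0 - 9)(1) / 1^2 = -9/1 = -9
  a_2 = (1 - 9)(-9) / 2^2 = 72/4 = 18
  a_3 = (2 - 9)(18) / 3^2 = -126/9 = -14
  a_4 = (3 - 9)(-14) / 4^2 = 84/16 = 21/4
  a_5 = (4 - 9)(21/4) / 5^2 = (-105/4)/25 = -21/20
  a_6 = (5 - 9)(-21/20) / 6^2 = (21/5)/36 = 7/60
  a_7 = (6 - 9)(7/60) / 7^2 = (-7/20)/49 = -1/140
  a_8 = (7 - 9)(-1/140) / 8^2 = (1/70)/64 = 1/4480
  a_9 = (8 - 9)(1/4480) / 9^2 = (-1/4480)/81 = -1/362880
Hence L_9(x) = -x^9/362880 + x^8/4480 - x^7/140 + 7 x^6/60 - 21 x^5/20 + 21 x^4/4 - 14 x^3 + 18 x^2 - 9 x + 1.

L_9(x); series = -x^9/362880 + x^8/4480 - x^7/140 + 7 x^6/60 - 21 x^5/20 + 21 x^4/4 - 14 x^3 + 18 x^2 - 9 x + 1


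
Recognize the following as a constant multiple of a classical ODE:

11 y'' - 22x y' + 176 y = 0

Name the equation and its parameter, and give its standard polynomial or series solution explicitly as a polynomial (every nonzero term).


All three coefficients share the factor 11; dividing through by 11 gives  y'' - 2x y' + 16 y = 0.
This matches the Hermite equation y'' - 2x y' + 2n y = 0 with 2n = 16, so n = 8; the polynomial solution is H_8(x).
With y = sum_k a_k x^k, matching x^k gives (k+2)(k+1) a_{k+2} = 2(k - n) a_k = 2(k - 8) a_k. The right side vanishes at k = 8, so the series with the parity of 8 terminates at degree 8.
Standard normalization: leading coefficient of H_n is 2^n, so a_8 = 2^8 = 256. Work downward with a_k = (k+1)(k+2) a_{k+2} / (2(k - n)):
  a_6 = (7)(8)(256) / (2(6 - 8)) = 14336/(-4) = -3584
  a_4 = (5)(6)(-3584) / (2(4 - 8)) = -107520/(-8) = 13440
  a_2 = (3)(4)(13440) / (2(2 - 8)) = 161280/(-12) = -13440
  a_0 = (1)(2)(-13440) / (2(0 - 8)) = -26880/(-16) = 1680
Hence H_8(x) = 256 x^8 - 3584 x^6 + 13440 x^4 - 13440 x^2 + 1680.

H_8(x); series = 256 x^8 - 3584 x^6 + 13440 x^4 - 13440 x^2 + 1680


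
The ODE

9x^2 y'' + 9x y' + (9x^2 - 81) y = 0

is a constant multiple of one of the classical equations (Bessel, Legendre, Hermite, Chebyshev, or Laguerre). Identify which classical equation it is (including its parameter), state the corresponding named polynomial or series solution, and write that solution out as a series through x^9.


All three coefficients share the factor 9; dividing through by 9 gives  x^2 y'' + x y' + (x^2 - 9) y = 0.
This matches the Bessel equation x^2 y'' + x y' + (x^2 - nu^2) y = 0 with nu^2 = 9, so nu = 3; the solution bounded at x = 0 is J_3(x).
Frobenius at x = 0: indicial roots ±nu; for r = nu the recurrence k(k + 2nu) c_k = -c_{k-2} gives the standard series J_nu(x) = sum_{k>=0} (-1)^k / (k! (k+nu)!) (x/2)^(2k+nu). Evaluate the first 4 terms:
  k = 0: (-1)^0 / (0! * 3! * 2^3) x^3 = 1/(1*6*8) x^3 = (1/48) x^3
  k = 1: (-1)^1 / (1! * 4! * 2^5) x^5 = -1/(1*24*32) x^5 = (-1/768) x^5
  k = 2: (-1)^2 / (2! * 5! * 2^7) x^7 = 1/(2*120*128) x^7 = (1/30720) x^7
  k = 3: (-1)^3 / (3! * 6! * 2^9) x^9 = -1/(6*720*512) x^9 = (-1/2211840) x^9
Hence J_3(x) = -x^9/2211840 + x^7/30720 - x^5/768 + x^3/48 + ....

J_3(x); series = -x^9/2211840 + x^7/30720 - x^5/768 + x^3/48


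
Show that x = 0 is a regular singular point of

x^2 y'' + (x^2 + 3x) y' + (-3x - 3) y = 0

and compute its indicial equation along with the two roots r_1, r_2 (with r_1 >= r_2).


Divide by x^2 to reach normal form y'' + P_1(x) y' + P_2(x) y = 0 with P_1(x) = 1 + 3/x and P_2(x) = -3/x - 3/x^2.
x = 0 is a singular point because the y'-coefficient 1 + 3/x has a pole at x = 0 and the y-coefficient -3/x - 3/x^2 has a pole at x = 0.
It is a regular singular point because x P_1(x) = p(x) = x + 3 and x^2 P_2(x) = q(x) = -3x - 3 are polynomials, hence analytic at x = 0.
p(0) = 3,  q(0) = -3.
Indicial equation: r(r-1) + p(0) r + q(0) = 0, i.e. r^2 + (p(0) - 1) r + q(0) = 0, i.e. r^2 + 2 r - 3 = 0.
Discriminant: (2)^2 - 4(-3) = 16, so r = (-2 ± 4)/2.
Solving: r_1 = 1, r_2 = -3.

indicial: r^2 + 2 r - 3 = 0; roots r_1 = 1, r_2 = -3


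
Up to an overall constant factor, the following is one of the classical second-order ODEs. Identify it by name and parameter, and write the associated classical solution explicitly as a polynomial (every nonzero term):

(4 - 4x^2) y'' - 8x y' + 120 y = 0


All three coefficients share the factor 4; dividing through by 4 gives  (1 - x^2) y'' - 2x y' + 30 y = 0.
This matches the Legendre equation (1 - x^2) y'' - 2x y' + n(n+1) y = 0 (note the -2x y' term) with n(n+1) = 30, so n = 5; the polynomial solution is P_5(x).
With y = sum_k a_k x^k, matching x^k gives (k+2)(k+1) a_{k+2} = [k(k+1) - n(n+1)] a_k = (k - 5)(k + 6) a_k. The right side vanishes at k = 5, so the series with the parity of 5 terminates at degree 5.
Standard normalization (P_n(1) = 1): leading coefficient (2n)!/(2^n (n!)^2) = 3628800/(32*14400) = 63/8, so a_5 = 63/8. Work downward with a_k = (k+1)(k+2) a_{k+2} / ((k - 5)(k + 6)):
  a_3 = (4)(5)(63/8) / ((3 - 5)(3 + 6)) = (315/2)/(-18) = -35/4
  a_1 = (2)(3)(-35/4) / ((1 - 5)(1 + 6)) = (-105/2)/(-28) = 15/8
Hence P_5(x) = 63 x^5/8 - 35 x^3/4 + 15 x/8.

P_5(x); series = 63 x^5/8 - 35 x^3/4 + 15 x/8


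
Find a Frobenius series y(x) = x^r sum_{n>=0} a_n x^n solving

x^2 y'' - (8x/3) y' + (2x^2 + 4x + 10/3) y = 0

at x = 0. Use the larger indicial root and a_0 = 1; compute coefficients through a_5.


Write in Frobenius form y'' + (p(x)/x) y' + (q(x)/x^2) y = 0:
  p(x) = -8/3,  q(x) = 2x^2 + 4x + 10/3.
Indicial equation: r(r-1) + (-8/3) r + (10/3) = 0 -> roots r_1 = 2, r_2 = 5/3.
Take r = r_1 = 2. Let y(x) = x^r sum_{n>=0} a_n x^n with a_0 = 1.
Substitute y = x^r sum a_n x^n and match x^{r+n}. The recurrence is
  D(n) a_n + 4 a_{n-1} + 2 a_{n-2} = 0,  where D(n) = (r+n)(r+n-1) + (-8/3)(r+n) + (10/3).
  a_n = [-4 a_{n-1} - 2 a_{n-2}] / D(n).
Since the indicial polynomial factors as (r - r_1)(r - r_2), D(n) = (r_1 + n - r_1)(r_1 + n - r_2) = n(n + 1/3).
Evaluating step by step (a_0 = 1):
  n = 1: D(1) = 1(1 + 1/3) = 4/3; numerator = -4(1) = -4; a_1 = (-4)/(4/3) = -3
  n = 2: D(2) = 2(2 + 1/3) = 14/3; numerator = -4(-3) - 2(1) = 10; a_2 = (10)/(14/3) = 15/7
  n = 3: D(3) = 3(3 + 1/3) = 10; numerator = -4(15/7) - 2(-3) = -18/7; a_3 = (-18/7)/(10) = -9/35
  n = 4: D(4) = 4(4 + 1/3) = 52/3; numerator = -4(-9/35) - 2(15/7) = -114/35; a_4 = (-114/35)/(52/3) = -171/910
  n = 5: D(5) = 5(5 + 1/3) = 80/3; numerator = -4(-171/910) - 2(-9/35) = 576/455; a_5 = (576/455)/(80/3) = 108/2275

r = 2; a_0 = 1; a_1 = -3; a_2 = 15/7; a_3 = -9/35; a_4 = -171/910; a_5 = 108/2275


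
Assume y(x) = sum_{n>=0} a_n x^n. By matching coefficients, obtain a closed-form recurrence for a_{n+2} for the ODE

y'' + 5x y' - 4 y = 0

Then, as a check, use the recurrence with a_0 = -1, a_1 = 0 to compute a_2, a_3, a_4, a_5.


Substitute y = sum_n a_n x^n.
y''(x) has coefficient (n+2)(n+1) a_{n+2} at x^n;
5 x y'(x) has coefficient 5 n a_n at x^n (shift);
-4 y(x) has coefficient -4 a_n at x^n.
Matching x^n: (n+2)(n+1) a_{n+2} + (5n - 4) a_n = 0.
Thus a_{n+2} = (-5n + 4) / ((n+1)(n+2)) * a_n.

Check with a_0 = -1, a_1 = 0 (apply the recurrence for n = 0, 1, 2, 3): a_0 = -1, a_1 = 0, a_2 = -2, a_3 = 0, a_4 = 1, a_5 = 0.

a_(n+2) = (-5n + 4) / ((n+1)(n+2)) * a_n; check: a_0 = -1, a_1 = 0, a_2 = -2, a_3 = 0, a_4 = 1, a_5 = 0


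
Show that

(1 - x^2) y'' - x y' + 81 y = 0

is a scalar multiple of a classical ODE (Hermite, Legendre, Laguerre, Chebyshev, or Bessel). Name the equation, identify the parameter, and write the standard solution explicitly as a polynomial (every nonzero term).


The equation is already in a standard form:  (1 - x^2) y'' - x y' + 81 y = 0.
This matches the Chebyshev equation (1 - x^2) y'' - x y' + n^2 y = 0 (note the -x y' term, not -2x y') with n^2 = 81, so n = 9; the polynomial solution is T_9(x).
With y = sum_k a_k x^k, matching x^k gives (k+2)(k+1) a_{k+2} = (k^2 - n^2) a_k = (k - 9)(k + 9) a_k. The right side vanishes at k = 9, so the series with the parity of 9 terminates at degree 9.
Standard normalization: leading coefficient of T_n is 2^(n-1), so a_9 = 2^8 = 256. Work downward with a_k = (k+1)(k+2) a_{k+2} / ((k - 9)(k + 9)):
  a_7 = (8)(9)(256) / ((7 - 9)(7 + 9)) = 18432/(-32) = -576
  a_5 = (6)(7)(-576) / ((5 - 9)(5 + 9)) = -24192/(-56) = 432
  a_3 = (4)(5)(432) / ((3 - 9)(3 + 9)) = 8640/(-72) = -120
  a_1 = (2)(3)(-120) / ((1 - 9)(1 + 9)) = -720/(-80) = 9
Hence T_9(x) = 256 x^9 - 576 x^7 + 432 x^5 - 120 x^3 + 9 x.

T_9(x); series = 256 x^9 - 576 x^7 + 432 x^5 - 120 x^3 + 9 x


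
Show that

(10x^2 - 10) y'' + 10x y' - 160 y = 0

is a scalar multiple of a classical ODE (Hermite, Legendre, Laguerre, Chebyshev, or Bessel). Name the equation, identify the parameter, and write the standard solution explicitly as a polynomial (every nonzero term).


All three coefficients share the factor -10; dividing through by -10 gives  (1 - x^2) y'' - x y' + 16 y = 0.
This matches the Chebyshev equation (1 - x^2) y'' - x y' + n^2 y = 0 (note the -x y' term, not -2x y') with n^2 = 16, so n = 4; the polynomial solution is T_4(x).
With y = sum_k a_k x^k, matching x^k gives (k+2)(k+1) a_{k+2} = (k^2 - n^2) a_k = (k - 4)(k + 4) a_k. The right side vanishes at k = 4, so the series with the parity of 4 terminates at degree 4.
Standard normalization: leading coefficient of T_n is 2^(n-1), so a_4 = 2^3 = 8. Work downward with a_k = (k+1)(k+2) a_{k+2} / ((k - 4)(k + 4)):
  a_2 = (3)(4)(8) / ((2 - 4)(2 + 4)) = 96/(-12) = -8
  a_0 = (1)(2)(-8) / ((0 - 4)(0 + 4)) = -16/(-16) = 1
Hence T_4(x) = 8 x^4 - 8 x^2 + 1.

T_4(x); series = 8 x^4 - 8 x^2 + 1


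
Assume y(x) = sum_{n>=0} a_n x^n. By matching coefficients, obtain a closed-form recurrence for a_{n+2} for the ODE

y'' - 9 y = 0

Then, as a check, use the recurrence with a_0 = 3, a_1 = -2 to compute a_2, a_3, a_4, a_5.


Substitute y = sum_n a_n x^n into y'' + (const) y = 0.
y''(x) = sum_{n>=0} (n+2)(n+1) a_{n+2} x^n.
The ODE becomes sum_n [(n+2)(n+1) a_{n+2} - 9 a_n] x^n = 0.
Setting each coefficient to zero gives the recurrence:
  (n+2)(n+1) a_{n+2} - 9 a_n = 0,
  a_{n+2} = 9 / ((n+1)(n+2)) a_n.

Check with a_0 = 3, a_1 = -2 (apply the recurrence for n = 0, 1, 2, 3): a_0 = 3, a_1 = -2, a_2 = 27/2, a_3 = -3, a_4 = 81/8, a_5 = -27/20.

a_{n+2} = 9/((n+1)(n+2)) * a_n; check: a_0 = 3, a_1 = -2, a_2 = 27/2, a_3 = -3, a_4 = 81/8, a_5 = -27/20


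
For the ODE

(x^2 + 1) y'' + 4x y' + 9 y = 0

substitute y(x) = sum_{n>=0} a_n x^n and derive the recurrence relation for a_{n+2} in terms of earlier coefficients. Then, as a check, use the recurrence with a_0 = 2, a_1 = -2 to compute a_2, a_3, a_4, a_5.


Substitute y = sum_n a_n x^n.
(1 + 1 x^2) y'' contributes (n+2)(n+1) a_{n+2} + n(n-1) a_n at x^n.
4 x y'(x) contributes 4 n a_n at x^n.
9 y(x) contributes 9 a_n at x^n.
Matching x^n: (n+2)(n+1) a_{n+2} + (n(n-1) + 4 n + 9) a_n = 0.
Thus a_{n+2} = (-n(n-1) - 4 n - 9) / ((n+1)(n+2)) * a_n.

Check with a_0 = 2, a_1 = -2 (apply the recurrence for n = 0, 1, 2, 3): a_0 = 2, a_1 = -2, a_2 = -9, a_3 = 13/3, a_4 = 57/4, a_5 = -117/20.

a_(n+2) = (-n(n-1) - 4 n - 9) / ((n+1)(n+2)) * a_n; check: a_0 = 2, a_1 = -2, a_2 = -9, a_3 = 13/3, a_4 = 57/4, a_5 = -117/20


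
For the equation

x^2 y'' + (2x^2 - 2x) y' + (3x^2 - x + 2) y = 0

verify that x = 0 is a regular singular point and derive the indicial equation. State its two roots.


Divide by x^2 to reach normal form y'' + P_1(x) y' + P_2(x) y = 0 with P_1(x) = 2 - 2/x and P_2(x) = 3 - 1/x + 2/x^2.
x = 0 is a singular point because the y'-coefficient 2 - 2/x has a pole at x = 0 and the y-coefficient 3 - 1/x + 2/x^2 has a pole at x = 0.
It is a regular singular point because x P_1(x) = p(x) = 2x - 2 and x^2 P_2(x) = q(x) = 3x^2 - x + 2 are polynomials, hence analytic at x = 0.
p(0) = -2,  q(0) = 2.
Indicial equation: r(r-1) + p(0) r + q(0) = 0, i.e. r^2 + (p(0) - 1) r + q(0) = 0, i.e. r^2 - 3 r + 2 = 0.
Discriminant: (-3)^2 - 4(2) = 1, so r = (3 ± 1)/2.
Solving: r_1 = 2, r_2 = 1.

indicial: r^2 - 3 r + 2 = 0; roots r_1 = 2, r_2 = 1


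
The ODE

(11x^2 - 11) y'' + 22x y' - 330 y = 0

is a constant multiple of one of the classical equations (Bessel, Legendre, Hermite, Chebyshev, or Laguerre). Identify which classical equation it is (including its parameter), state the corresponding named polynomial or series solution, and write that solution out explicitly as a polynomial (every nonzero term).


All three coefficients share the factor -11; dividing through by -11 gives  (1 - x^2) y'' - 2x y' + 30 y = 0.
This matches the Legendre equation (1 - x^2) y'' - 2x y' + n(n+1) y = 0 (note the -2x y' term) with n(n+1) = 30, so n = 5; the polynomial solution is P_5(x).
With y = sum_k a_k x^k, matching x^k gives (k+2)(k+1) a_{k+2} = [k(k+1) - n(n+1)] a_k = (k - 5)(k + 6) a_k. The right side vanishes at k = 5, so the series with the parity of 5 terminates at degree 5.
Standard normalization (P_n(1) = 1): leading coefficient (2n)!/(2^n (n!)^2) = 3628800/(32*14400) = 63/8, so a_5 = 63/8. Work downward with a_k = (k+1)(k+2) a_{k+2} / ((k - 5)(k + 6)):
  a_3 = (4)(5)(63/8) / ((3 - 5)(3 + 6)) = (315/2)/(-18) = -35/4
  a_1 = (2)(3)(-35/4) / ((1 - 5)(1 + 6)) = (-105/2)/(-28) = 15/8
Hence P_5(x) = 63 x^5/8 - 35 x^3/4 + 15 x/8.

P_5(x); series = 63 x^5/8 - 35 x^3/4 + 15 x/8


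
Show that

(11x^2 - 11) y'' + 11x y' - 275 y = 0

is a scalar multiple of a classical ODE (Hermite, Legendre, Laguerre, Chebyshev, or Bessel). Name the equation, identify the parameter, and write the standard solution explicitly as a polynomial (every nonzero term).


All three coefficients share the factor -11; dividing through by -11 gives  (1 - x^2) y'' - x y' + 25 y = 0.
This matches the Chebyshev equation (1 - x^2) y'' - x y' + n^2 y = 0 (note the -x y' term, not -2x y') with n^2 = 25, so n = 5; the polynomial solution is T_5(x).
With y = sum_k a_k x^k, matching x^k gives (k+2)(k+1) a_{k+2} = (k^2 - n^2) a_k = (k - 5)(k + 5) a_k. The right side vanishes at k = 5, so the series with the parity of 5 terminates at degree 5.
Standard normalization: leading coefficient of T_n is 2^(n-1), so a_5 = 2^4 = 16. Work downward with a_k = (k+1)(k+2) a_{k+2} / ((k - 5)(k + 5)):
  a_3 = (4)(5)(16) / ((3 - 5)(3 + 5)) = 320/(-16) = -20
  a_1 = (2)(3)(-20) / ((1 - 5)(1 + 5)) = -120/(-24) = 5
Hence T_5(x) = 16 x^5 - 20 x^3 + 5 x.

T_5(x); series = 16 x^5 - 20 x^3 + 5 x


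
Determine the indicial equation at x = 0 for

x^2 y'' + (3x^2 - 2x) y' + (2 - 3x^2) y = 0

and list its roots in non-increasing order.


Divide by x^2 to reach normal form y'' + P_1(x) y' + P_2(x) y = 0 with P_1(x) = 3 - 2/x and P_2(x) = -3 + 2/x^2.
x = 0 is a singular point because the y'-coefficient 3 - 2/x has a pole at x = 0 and the y-coefficient -3 + 2/x^2 has a pole at x = 0.
It is a regular singular point because x P_1(x) = p(x) = 3x - 2 and x^2 P_2(x) = q(x) = 2 - 3x^2 are polynomials, hence analytic at x = 0.
p(0) = -2,  q(0) = 2.
Indicial equation: r(r-1) + p(0) r + q(0) = 0, i.e. r^2 + (p(0) - 1) r + q(0) = 0, i.e. r^2 - 3 r + 2 = 0.
Discriminant: (-3)^2 - 4(2) = 1, so r = (3 ± 1)/2.
Solving: r_1 = 2, r_2 = 1.

indicial: r^2 - 3 r + 2 = 0; roots r_1 = 2, r_2 = 1


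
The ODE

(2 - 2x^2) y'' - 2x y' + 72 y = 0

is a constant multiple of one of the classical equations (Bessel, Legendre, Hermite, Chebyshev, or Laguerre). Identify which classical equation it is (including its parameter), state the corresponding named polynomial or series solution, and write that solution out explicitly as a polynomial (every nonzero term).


All three coefficients share the factor 2; dividing through by 2 gives  (1 - x^2) y'' - x y' + 36 y = 0.
This matches the Chebyshev equation (1 - x^2) y'' - x y' + n^2 y = 0 (note the -x y' term, not -2x y') with n^2 = 36, so n = 6; the polynomial solution is T_6(x).
With y = sum_k a_k x^k, matching x^k gives (k+2)(k+1) a_{k+2} = (k^2 - n^2) a_k = (k - 6)(k + 6) a_k. The right side vanishes at k = 6, so the series with the parity of 6 terminates at degree 6.
Standard normalization: leading coefficient of T_n is 2^(n-1), so a_6 = 2^5 = 32. Work downward with a_k = (k+1)(k+2) a_{k+2} / ((k - 6)(k + 6)):
  a_4 = (5)(6)(32) / ((4 - 6)(4 + 6)) = 960/(-20) = -48
  a_2 = (3)(4)(-48) / ((2 - 6)(2 + 6)) = -576/(-32) = 18
  a_0 = (1)(2)(18) / ((0 - 6)(0 + 6)) = 36/(-36) = -1
Hence T_6(x) = 32 x^6 - 48 x^4 + 18 x^2 - 1.

T_6(x); series = 32 x^6 - 48 x^4 + 18 x^2 - 1


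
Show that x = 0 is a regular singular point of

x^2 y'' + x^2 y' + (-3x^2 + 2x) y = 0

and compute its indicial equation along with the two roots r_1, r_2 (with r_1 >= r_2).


Divide by x^2 to reach normal form y'' + P_1(x) y' + P_2(x) y = 0 with P_1(x) = 1 and P_2(x) = -3 + 2/x.
x = 0 is a singular point because the y-coefficient -3 + 2/x has a pole at x = 0.
It is a regular singular point because x P_1(x) = p(x) = x and x^2 P_2(x) = q(x) = -3x^2 + 2x are polynomials, hence analytic at x = 0.
p(0) = 0,  q(0) = 0.
Indicial equation: r(r-1) + p(0) r + q(0) = 0, i.e. r^2 + (p(0) - 1) r + q(0) = 0, i.e. r^2 - 1 r = 0.
Discriminant: (-1)^2 - 4(0) = 1, so r = (1 ± 1)/2.
Solving: r_1 = 1, r_2 = 0.

indicial: r^2 - 1 r = 0; roots r_1 = 1, r_2 = 0


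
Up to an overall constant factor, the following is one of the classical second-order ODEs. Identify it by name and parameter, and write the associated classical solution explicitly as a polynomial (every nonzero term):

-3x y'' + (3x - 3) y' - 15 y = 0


All three coefficients share the factor -3; dividing through by -3 gives  x y'' + (1 - x) y' + 5 y = 0.
This matches the Laguerre equation x y'' + (1 - x) y' + n y = 0 with n = 5; the polynomial solution is L_5(x).
With y = sum_k a_k x^k, matching x^k gives (k+1)k a_{k+1} + (k+1) a_{k+1} - k a_k + n a_k = 0, i.e. (k+1)^2 a_{k+1} = (k - n) a_k = (k - 5) a_k. The right side vanishes at k = 5, so the series terminates at degree 5.
Standard normalization L_n(0) = 1 gives a_0 = 1. Work upward with a_{k+1} = (k - 5) a_k / (k+1)^2:
  a_1 = (0 - 5)(1) / 1^2 = -5/1 = -5
  a_2 = (1 - 5)(-5) / 2^2 = 20/4 = 5
  a_3 = (2 - 5)(5) / 3^2 = -15/9 = -5/3
  a_4 = (3 - 5)(-5/3) / 4^2 = (10/3)/16 = 5/24
  a_5 = (4 - 5)(5/24) / 5^2 = (-5/24)/25 = -1/120
Hence L_5(x) = -x^5/120 + 5 x^4/24 - 5 x^3/3 + 5 x^2 - 5 x + 1.

L_5(x); series = -x^5/120 + 5 x^4/24 - 5 x^3/3 + 5 x^2 - 5 x + 1


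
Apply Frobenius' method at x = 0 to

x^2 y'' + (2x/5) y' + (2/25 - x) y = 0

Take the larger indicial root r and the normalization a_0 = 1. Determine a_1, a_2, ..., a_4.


Write in Frobenius form y'' + (p(x)/x) y' + (q(x)/x^2) y = 0:
  p(x) = 2/5,  q(x) = 2/25 - x.
Indicial equation: r(r-1) + (2/5) r + (2/25) = 0 -> roots r_1 = 2/5, r_2 = 1/5.
Take r = r_1 = 2/5. Let y(x) = x^r sum_{n>=0} a_n x^n with a_0 = 1.
Substitute y = x^r sum a_n x^n and match x^{r+n}. The recurrence is
  D(n) a_n - 1 a_{n-1} = 0,  where D(n) = (r+n)(r+n-1) + (2/5)(r+n) + (2/25).
  a_n = 1 / D(n) * a_{n-1}.
Since the indicial polynomial factors as (r - r_1)(r - r_2), D(n) = (r_1 + n - r_1)(r_1 + n - r_2) = n(n + 1/5).
Evaluating step by step (a_0 = 1):
  n = 1: D(1) = 1(1 + 1/5) = 6/5; numerator = 1(1) = 1; a_1 = (1)/(6/5) = 5/6
  n = 2: D(2) = 2(2 + 1/5) = 22/5; numerator = 1(5/6) = 5/6; a_2 = (5/6)/(22/5) = 25/132
  n = 3: D(3) = 3(3 + 1/5) = 48/5; numerator = 1(25/132) = 25/132; a_3 = (25/132)/(48/5) = 125/6336
  n = 4: D(4) = 4(4 + 1/5) = 84/5; numerator = 1(125/6336) = 125/6336; a_4 = (125/6336)/(84/5) = 625/532224

r = 2/5; a_0 = 1; a_1 = 5/6; a_2 = 25/132; a_3 = 125/6336; a_4 = 625/532224


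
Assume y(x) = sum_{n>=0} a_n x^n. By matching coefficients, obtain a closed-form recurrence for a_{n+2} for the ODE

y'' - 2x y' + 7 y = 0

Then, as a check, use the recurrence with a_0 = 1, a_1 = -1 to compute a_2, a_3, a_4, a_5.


Substitute y = sum_n a_n x^n.
y''(x) has coefficient (n+2)(n+1) a_{n+2} at x^n;
-2 x y'(x) has coefficient -2 n a_n at x^n (shift);
7 y(x) has coefficient 7 a_n at x^n.
Matching x^n: (n+2)(n+1) a_{n+2} + (-2n + 7) a_n = 0.
Thus a_{n+2} = (2n - 7) / ((n+1)(n+2)) * a_n.

Check with a_0 = 1, a_1 = -1 (apply the recurrence for n = 0, 1, 2, 3): a_0 = 1, a_1 = -1, a_2 = -7/2, a_3 = 5/6, a_4 = 7/8, a_5 = -1/24.

a_(n+2) = (2n - 7) / ((n+1)(n+2)) * a_n; check: a_0 = 1, a_1 = -1, a_2 = -7/2, a_3 = 5/6, a_4 = 7/8, a_5 = -1/24


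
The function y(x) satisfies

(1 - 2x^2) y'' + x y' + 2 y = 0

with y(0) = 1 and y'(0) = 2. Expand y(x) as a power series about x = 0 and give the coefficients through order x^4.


Ansatz: y(x) = sum_{n>=0} a_n x^n, so y'(x) = sum_{n>=1} n a_n x^(n-1) and y''(x) = sum_{n>=2} n(n-1) a_n x^(n-2).
Substitute into P(x) y'' + Q(x) y' + R(x) y = 0 with P(x) = 1 - 2x^2, Q(x) = x, R(x) = 2, and match powers of x.
Initial conditions: a_0 = 1, a_1 = 2.
Setting the coefficient of each power of x to zero and solving order by order (substituting the coefficients already found):
  x^0: 2 a_2 + 2 a_0 = 0  ->  2 a_2 = -2 a_0 = -2  ->  a_2 = -1
  x^1: 6 a_3 + 3 a_1 = 0  ->  6 a_3 = -3 a_1 = -6  ->  a_3 = -1
  x^2: 12 a_4 = 0  ->  a_4 = 0
Truncated series: y(x) = 1 + 2 x - x^2 - x^3 + O(x^5).

a_0 = 1; a_1 = 2; a_2 = -1; a_3 = -1; a_4 = 0


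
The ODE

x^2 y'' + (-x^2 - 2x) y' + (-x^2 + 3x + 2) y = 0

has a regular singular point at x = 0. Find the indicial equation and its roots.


Divide by x^2 to reach normal form y'' + P_1(x) y' + P_2(x) y = 0 with P_1(x) = -1 - 2/x and P_2(x) = -1 + 3/x + 2/x^2.
x = 0 is a singular point because the y'-coefficient -1 - 2/x has a pole at x = 0 and the y-coefficient -1 + 3/x + 2/x^2 has a pole at x = 0.
It is a regular singular point because x P_1(x) = p(x) = -x - 2 and x^2 P_2(x) = q(x) = -x^2 + 3x + 2 are polynomials, hence analytic at x = 0.
p(0) = -2,  q(0) = 2.
Indicial equation: r(r-1) + p(0) r + q(0) = 0, i.e. r^2 + (p(0) - 1) r + q(0) = 0, i.e. r^2 - 3 r + 2 = 0.
Discriminant: (-3)^2 - 4(2) = 1, so r = (3 ± 1)/2.
Solving: r_1 = 2, r_2 = 1.

indicial: r^2 - 3 r + 2 = 0; roots r_1 = 2, r_2 = 1


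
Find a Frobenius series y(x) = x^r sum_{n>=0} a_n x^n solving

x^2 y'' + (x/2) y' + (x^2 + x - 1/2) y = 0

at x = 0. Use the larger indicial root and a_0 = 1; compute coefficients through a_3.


Write in Frobenius form y'' + (p(x)/x) y' + (q(x)/x^2) y = 0:
  p(x) = 1/2,  q(x) = x^2 + x - 1/2.
Indicial equation: r(r-1) + (1/2) r + (-1/2) = 0 -> roots r_1 = 1, r_2 = -1/2.
Take r = r_1 = 1. Let y(x) = x^r sum_{n>=0} a_n x^n with a_0 = 1.
Substitute y = x^r sum a_n x^n and match x^{r+n}. The recurrence is
  D(n) a_n + 1 a_{n-1} + 1 a_{n-2} = 0,  where D(n) = (r+n)(r+n-1) + (1/2)(r+n) + (-1/2).
  a_n = [-1 a_{n-1} - 1 a_{n-2}] / D(n).
Since the indicial polynomial factors as (r - r_1)(r - r_2), D(n) = (r_1 + n - r_1)(r_1 + n - r_2) = n(n + 3/2).
Evaluating step by step (a_0 = 1):
  n = 1: D(1) = 1(1 + 3/2) = 5/2; numerator = -1(1) = -1; a_1 = (-1)/(5/2) = -2/5
  n = 2: D(2) = 2(2 + 3/2) = 7; numerator = -1(-2/5) - 1(1) = -3/5; a_2 = (-3/5)/(7) = -3/35
  n = 3: D(3) = 3(3 + 3/2) = 27/2; numerator = -1(-3/35) - 1(-2/5) = 17/35; a_3 = (17/35)/(27/2) = 34/945

r = 1; a_0 = 1; a_1 = -2/5; a_2 = -3/35; a_3 = 34/945


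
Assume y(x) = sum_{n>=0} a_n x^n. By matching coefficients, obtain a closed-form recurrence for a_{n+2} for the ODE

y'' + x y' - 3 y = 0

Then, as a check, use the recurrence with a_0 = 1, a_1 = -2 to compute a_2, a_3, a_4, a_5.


Substitute y = sum_n a_n x^n.
y''(x) has coefficient (n+2)(n+1) a_{n+2} at x^n;
x y'(x) has coefficient n a_n at x^n (shift);
-3 y(x) has coefficient -3 a_n at x^n.
Matching x^n: (n+2)(n+1) a_{n+2} + (n - 3) a_n = 0.
Thus a_{n+2} = (-n + 3) / ((n+1)(n+2)) * a_n.

Check with a_0 = 1, a_1 = -2 (apply the recurrence for n = 0, 1, 2, 3): a_0 = 1, a_1 = -2, a_2 = 3/2, a_3 = -2/3, a_4 = 1/8, a_5 = 0.

a_(n+2) = (-n + 3) / ((n+1)(n+2)) * a_n; check: a_0 = 1, a_1 = -2, a_2 = 3/2, a_3 = -2/3, a_4 = 1/8, a_5 = 0


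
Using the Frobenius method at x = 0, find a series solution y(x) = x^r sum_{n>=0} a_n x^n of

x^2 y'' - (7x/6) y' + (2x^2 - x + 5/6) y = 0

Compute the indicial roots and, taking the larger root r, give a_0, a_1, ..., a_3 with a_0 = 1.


Write in Frobenius form y'' + (p(x)/x) y' + (q(x)/x^2) y = 0:
  p(x) = -7/6,  q(x) = 2x^2 - x + 5/6.
Indicial equation: r(r-1) + (-7/6) r + (5/6) = 0 -> roots r_1 = 5/3, r_2 = 1/2.
Take r = r_1 = 5/3. Let y(x) = x^r sum_{n>=0} a_n x^n with a_0 = 1.
Substitute y = x^r sum a_n x^n and match x^{r+n}. The recurrence is
  D(n) a_n - 1 a_{n-1} + 2 a_{n-2} = 0,  where D(n) = (r+n)(r+n-1) + (-7/6)(r+n) + (5/6).
  a_n = [1 a_{n-1} - 2 a_{n-2}] / D(n).
Since the indicial polynomial factors as (r - r_1)(r - r_2), D(n) = (r_1 + n - r_1)(r_1 + n - r_2) = n(n + 7/6).
Evaluating step by step (a_0 = 1):
  n = 1: D(1) = 1(1 + 7/6) = 13/6; numerator = 1(1) = 1; a_1 = (1)/(13/6) = 6/13
  n = 2: D(2) = 2(2 + 7/6) = 19/3; numerator = 1(6/13) - 2(1) = -20/13; a_2 = (-20/13)/(19/3) = -60/247
  n = 3: D(3) = 3(3 + 7/6) = 25/2; numerator = 1(-60/247) - 2(6/13) = -288/247; a_3 = (-288/247)/(25/2) = -576/6175

r = 5/3; a_0 = 1; a_1 = 6/13; a_2 = -60/247; a_3 = -576/6175


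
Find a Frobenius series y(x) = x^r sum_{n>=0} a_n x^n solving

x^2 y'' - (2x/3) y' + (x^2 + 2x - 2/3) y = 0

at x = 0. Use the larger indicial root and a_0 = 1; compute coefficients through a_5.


Write in Frobenius form y'' + (p(x)/x) y' + (q(x)/x^2) y = 0:
  p(x) = -2/3,  q(x) = x^2 + 2x - 2/3.
Indicial equation: r(r-1) + (-2/3) r + (-2/3) = 0 -> roots r_1 = 2, r_2 = -1/3.
Take r = r_1 = 2. Let y(x) = x^r sum_{n>=0} a_n x^n with a_0 = 1.
Substitute y = x^r sum a_n x^n and match x^{r+n}. The recurrence is
  D(n) a_n + 2 a_{n-1} + 1 a_{n-2} = 0,  where D(n) = (r+n)(r+n-1) + (-2/3)(r+n) + (-2/3).
  a_n = [-2 a_{n-1} - 1 a_{n-2}] / D(n).
Since the indicial polynomial factors as (r - r_1)(r - r_2), D(n) = (r_1 + n - r_1)(r_1 + n - r_2) = n(n + 7/3).
Evaluating step by step (a_0 = 1):
  n = 1: D(1) = 1(1 + 7/3) = 10/3; numerator = -2(1) = -2; a_1 = (-2)/(10/3) = -3/5
  n = 2: D(2) = 2(2 + 7/3) = 26/3; numerator = -2(-3/5) - 1(1) = 1/5; a_2 = (1/5)/(26/3) = 3/130
  n = 3: D(3) = 3(3 + 7/3) = 16; numerator = -2(3/130) - 1(-3/5) = 36/65; a_3 = (36/65)/(16) = 9/260
  n = 4: D(4) = 4(4 + 7/3) = 76/3; numerator = -2(9/260) - 1(3/130) = -6/65; a_4 = (-6/65)/(76/3) = -9/2470
  n = 5: D(5) = 5(5 + 7/3) = 110/3; numerator = -2(-9/2470) - 1(9/260) = -27/988; a_5 = (-27/988)/(110/3) = -81/108680

r = 2; a_0 = 1; a_1 = -3/5; a_2 = 3/130; a_3 = 9/260; a_4 = -9/2470; a_5 = -81/108680


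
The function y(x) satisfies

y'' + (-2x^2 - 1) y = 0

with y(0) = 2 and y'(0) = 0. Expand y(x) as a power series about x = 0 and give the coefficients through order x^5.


Ansatz: y(x) = sum_{n>=0} a_n x^n, so y'(x) = sum_{n>=1} n a_n x^(n-1) and y''(x) = sum_{n>=2} n(n-1) a_n x^(n-2).
Substitute into P(x) y'' + Q(x) y' + R(x) y = 0 with P(x) = 1, Q(x) = 0, R(x) = -2x^2 - 1, and match powers of x.
Initial conditions: a_0 = 2, a_1 = 0.
Setting the coefficient of each power of x to zero and solving order by order (substituting the coefficients already found):
  x^0: 2 a_2 - a_0 = 0  ->  2 a_2 = a_0 = 2  ->  a_2 = 1
  x^1: 6 a_3 - a_1 = 0  ->  6 a_3 = a_1 = 0  ->  a_3 = 0
  x^2: 12 a_4 - a_2 - 2 a_0 = 0  ->  12 a_4 = a_2 + 2 a_0 = 5  ->  a_4 = 5/12
  x^3: 20 a_5 - a_3 - 2 a_1 = 0  ->  20 a_5 = a_3 + 2 a_1 = 0  ->  a_5 = 0
Truncated series: y(x) = 2 + x^2 + (5/12) x^4 + O(x^6).

a_0 = 2; a_1 = 0; a_2 = 1; a_3 = 0; a_4 = 5/12; a_5 = 0


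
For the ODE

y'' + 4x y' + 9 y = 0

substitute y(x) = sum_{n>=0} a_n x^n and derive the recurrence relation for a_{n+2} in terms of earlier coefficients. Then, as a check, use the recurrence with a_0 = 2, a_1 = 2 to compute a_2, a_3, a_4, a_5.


Substitute y = sum_n a_n x^n.
y''(x) has coefficient (n+2)(n+1) a_{n+2} at x^n;
4 x y'(x) has coefficient 4 n a_n at x^n (shift);
9 y(x) has coefficient 9 a_n at x^n.
Matching x^n: (n+2)(n+1) a_{n+2} + (4n + 9) a_n = 0.
Thus a_{n+2} = (-4n - 9) / ((n+1)(n+2)) * a_n.

Check with a_0 = 2, a_1 = 2 (apply the recurrence for n = 0, 1, 2, 3): a_0 = 2, a_1 = 2, a_2 = -9, a_3 = -13/3, a_4 = 51/4, a_5 = 91/20.

a_(n+2) = (-4n - 9) / ((n+1)(n+2)) * a_n; check: a_0 = 2, a_1 = 2, a_2 = -9, a_3 = -13/3, a_4 = 51/4, a_5 = 91/20


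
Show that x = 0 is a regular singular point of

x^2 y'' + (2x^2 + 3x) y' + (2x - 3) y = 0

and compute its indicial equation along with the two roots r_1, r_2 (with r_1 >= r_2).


Divide by x^2 to reach normal form y'' + P_1(x) y' + P_2(x) y = 0 with P_1(x) = 2 + 3/x and P_2(x) = 2/x - 3/x^2.
x = 0 is a singular point because the y'-coefficient 2 + 3/x has a pole at x = 0 and the y-coefficient 2/x - 3/x^2 has a pole at x = 0.
It is a regular singular point because x P_1(x) = p(x) = 2x + 3 and x^2 P_2(x) = q(x) = 2x - 3 are polynomials, hence analytic at x = 0.
p(0) = 3,  q(0) = -3.
Indicial equation: r(r-1) + p(0) r + q(0) = 0, i.e. r^2 + (p(0) - 1) r + q(0) = 0, i.e. r^2 + 2 r - 3 = 0.
Discriminant: (2)^2 - 4(-3) = 16, so r = (-2 ± 4)/2.
Solving: r_1 = 1, r_2 = -3.

indicial: r^2 + 2 r - 3 = 0; roots r_1 = 1, r_2 = -3


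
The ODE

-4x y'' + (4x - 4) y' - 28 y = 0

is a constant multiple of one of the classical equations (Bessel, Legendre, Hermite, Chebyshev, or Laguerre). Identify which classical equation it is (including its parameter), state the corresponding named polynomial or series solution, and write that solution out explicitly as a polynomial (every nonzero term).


All three coefficients share the factor -4; dividing through by -4 gives  x y'' + (1 - x) y' + 7 y = 0.
This matches the Laguerre equation x y'' + (1 - x) y' + n y = 0 with n = 7; the polynomial solution is L_7(x).
With y = sum_k a_k x^k, matching x^k gives (k+1)k a_{k+1} + (k+1) a_{k+1} - k a_k + n a_k = 0, i.e. (k+1)^2 a_{k+1} = (k - n) a_k = (k - 7) a_k. The right side vanishes at k = 7, so the series terminates at degree 7.
Standard normalization L_n(0) = 1 gives a_0 = 1. Work upward with a_{k+1} = (k - 7) a_k / (k+1)^2:
  a_1 = (0 - 7)(1) / 1^2 = -7/1 = -7
  a_2 = (1 - 7)(-7) / 2^2 = 42/4 = 21/2
  a_3 = (2 - 7)(21/2) / 3^2 = (-105/2)/9 = -35/6
  a_4 = (3 - 7)(-35/6) / 4^2 = (70/3)/16 = 35/24
  a_5 = (4 - 7)(35/24) / 5^2 = (-35/8)/25 = -7/40
  a_6 = (5 - 7)(-7/40) / 6^2 = (7/20)/36 = 7/720
  a_7 = (6 - 7)(7/720) / 7^2 = (-7/720)/49 = -1/5040
Hence L_7(x) = -x^7/5040 + 7 x^6/720 - 7 x^5/40 + 35 x^4/24 - 35 x^3/6 + 21 x^2/2 - 7 x + 1.

L_7(x); series = -x^7/5040 + 7 x^6/720 - 7 x^5/40 + 35 x^4/24 - 35 x^3/6 + 21 x^2/2 - 7 x + 1


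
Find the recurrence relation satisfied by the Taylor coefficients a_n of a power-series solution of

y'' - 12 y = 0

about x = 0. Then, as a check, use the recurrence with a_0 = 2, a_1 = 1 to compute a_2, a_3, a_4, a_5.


Substitute y = sum_n a_n x^n into y'' + (const) y = 0.
y''(x) = sum_{n>=0} (n+2)(n+1) a_{n+2} x^n.
The ODE becomes sum_n [(n+2)(n+1) a_{n+2} - 12 a_n] x^n = 0.
Setting each coefficient to zero gives the recurrence:
  (n+2)(n+1) a_{n+2} - 12 a_n = 0,
  a_{n+2} = 12 / ((n+1)(n+2)) a_n.

Check with a_0 = 2, a_1 = 1 (apply the recurrence for n = 0, 1, 2, 3): a_0 = 2, a_1 = 1, a_2 = 12, a_3 = 2, a_4 = 12, a_5 = 6/5.

a_{n+2} = 12/((n+1)(n+2)) * a_n; check: a_0 = 2, a_1 = 1, a_2 = 12, a_3 = 2, a_4 = 12, a_5 = 6/5


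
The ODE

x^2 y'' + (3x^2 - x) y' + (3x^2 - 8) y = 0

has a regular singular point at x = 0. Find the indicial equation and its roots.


Divide by x^2 to reach normal form y'' + P_1(x) y' + P_2(x) y = 0 with P_1(x) = 3 - 1/x and P_2(x) = 3 - 8/x^2.
x = 0 is a singular point because the y'-coefficient 3 - 1/x has a pole at x = 0 and the y-coefficient 3 - 8/x^2 has a pole at x = 0.
It is a regular singular point because x P_1(x) = p(x) = 3x - 1 and x^2 P_2(x) = q(x) = 3x^2 - 8 are polynomials, hence analytic at x = 0.
p(0) = -1,  q(0) = -8.
Indicial equation: r(r-1) + p(0) r + q(0) = 0, i.e. r^2 + (p(0) - 1) r + q(0) = 0, i.e. r^2 - 2 r - 8 = 0.
Discriminant: (-2)^2 - 4(-8) = 36, so r = (2 ± 6)/2.
Solving: r_1 = 4, r_2 = -2.

indicial: r^2 - 2 r - 8 = 0; roots r_1 = 4, r_2 = -2


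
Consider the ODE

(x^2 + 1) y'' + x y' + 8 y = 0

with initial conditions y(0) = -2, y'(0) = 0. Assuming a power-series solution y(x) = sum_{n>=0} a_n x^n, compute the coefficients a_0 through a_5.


Ansatz: y(x) = sum_{n>=0} a_n x^n, so y'(x) = sum_{n>=1} n a_n x^(n-1) and y''(x) = sum_{n>=2} n(n-1) a_n x^(n-2).
Substitute into P(x) y'' + Q(x) y' + R(x) y = 0 with P(x) = x^2 + 1, Q(x) = x, R(x) = 8, and match powers of x.
Initial conditions: a_0 = -2, a_1 = 0.
Setting the coefficient of each power of x to zero and solving order by order (substituting the coefficients already found):
  x^0: 2 a_2 + 8 a_0 = 0  ->  2 a_2 = -8 a_0 = 16  ->  a_2 = 8
  x^1: 6 a_3 + 9 a_1 = 0  ->  6 a_3 = -9 a_1 = 0  ->  a_3 = 0
  x^2: 12 a_4 + 12 a_2 = 0  ->  12 a_4 = -12 a_2 = -96  ->  a_4 = -8
  x^3: 20 a_5 + 17 a_3 = 0  ->  20 a_5 = -17 a_3 = 0  ->  a_5 = 0
Truncated series: y(x) = -2 + 8 x^2 - 8 x^4 + O(x^6).

a_0 = -2; a_1 = 0; a_2 = 8; a_3 = 0; a_4 = -8; a_5 = 0


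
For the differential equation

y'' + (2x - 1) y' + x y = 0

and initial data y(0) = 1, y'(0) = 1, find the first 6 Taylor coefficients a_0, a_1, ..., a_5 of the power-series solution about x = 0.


Ansatz: y(x) = sum_{n>=0} a_n x^n, so y'(x) = sum_{n>=1} n a_n x^(n-1) and y''(x) = sum_{n>=2} n(n-1) a_n x^(n-2).
Substitute into P(x) y'' + Q(x) y' + R(x) y = 0 with P(x) = 1, Q(x) = 2x - 1, R(x) = x, and match powers of x.
Initial conditions: a_0 = 1, a_1 = 1.
Setting the coefficient of each power of x to zero and solving order by order (substituting the coefficients already found):
  x^0: 2 a_2 - a_1 = 0  ->  2 a_2 = a_1 = 1  ->  a_2 = 1/2
  x^1: 6 a_3 - 2 a_2 + 2 a_1 + a_0 = 0  ->  6 a_3 = 2 a_2 - 2 a_1 - a_0 = -2  ->  a_3 = -1/3
  x^2: 12 a_4 - 3 a_3 + 4 a_2 + a_1 = 0  ->  12 a_4 = 3 a_3 - 4 a_2 - a_1 = -4  ->  a_4 = -1/3
  x^3: 20 a_5 - 4 a_4 + 6 a_3 + a_2 = 0  ->  20 a_5 = 4 a_4 - 6 a_3 - a_2 = 1/6  ->  a_5 = 1/120
Truncated series: y(x) = 1 + x + (1/2) x^2 - (1/3) x^3 - (1/3) x^4 + (1/120) x^5 + O(x^6).

a_0 = 1; a_1 = 1; a_2 = 1/2; a_3 = -1/3; a_4 = -1/3; a_5 = 1/120


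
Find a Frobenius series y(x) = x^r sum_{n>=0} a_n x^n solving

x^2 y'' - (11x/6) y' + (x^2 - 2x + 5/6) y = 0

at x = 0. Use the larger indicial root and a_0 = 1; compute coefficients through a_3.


Write in Frobenius form y'' + (p(x)/x) y' + (q(x)/x^2) y = 0:
  p(x) = -11/6,  q(x) = x^2 - 2x + 5/6.
Indicial equation: r(r-1) + (-11/6) r + (5/6) = 0 -> roots r_1 = 5/2, r_2 = 1/3.
Take r = r_1 = 5/2. Let y(x) = x^r sum_{n>=0} a_n x^n with a_0 = 1.
Substitute y = x^r sum a_n x^n and match x^{r+n}. The recurrence is
  D(n) a_n - 2 a_{n-1} + 1 a_{n-2} = 0,  where D(n) = (r+n)(r+n-1) + (-11/6)(r+n) + (5/6).
  a_n = [2 a_{n-1} - 1 a_{n-2}] / D(n).
Since the indicial polynomial factors as (r - r_1)(r - r_2), D(n) = (r_1 + n - r_1)(r_1 + n - r_2) = n(n + 13/6).
Evaluating step by step (a_0 = 1):
  n = 1: D(1) = 1(1 + 13/6) = 19/6; numerator = 2(1) = 2; a_1 = (2)/(19/6) = 12/19
  n = 2: D(2) = 2(2 + 13/6) = 25/3; numerator = 2(12/19) - 1(1) = 5/19; a_2 = (5/19)/(25/3) = 3/95
  n = 3: D(3) = 3(3 + 13/6) = 31/2; numerator = 2(3/95) - 1(12/19) = -54/95; a_3 = (-54/95)/(31/2) = -108/2945

r = 5/2; a_0 = 1; a_1 = 12/19; a_2 = 3/95; a_3 = -108/2945


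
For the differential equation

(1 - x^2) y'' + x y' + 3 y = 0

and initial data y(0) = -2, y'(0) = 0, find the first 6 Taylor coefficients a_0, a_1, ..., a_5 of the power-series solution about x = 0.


Ansatz: y(x) = sum_{n>=0} a_n x^n, so y'(x) = sum_{n>=1} n a_n x^(n-1) and y''(x) = sum_{n>=2} n(n-1) a_n x^(n-2).
Substitute into P(x) y'' + Q(x) y' + R(x) y = 0 with P(x) = 1 - x^2, Q(x) = x, R(x) = 3, and match powers of x.
Initial conditions: a_0 = -2, a_1 = 0.
Setting the coefficient of each power of x to zero and solving order by order (substituting the coefficients already found):
  x^0: 2 a_2 + 3 a_0 = 0  ->  2 a_2 = -3 a_0 = 6  ->  a_2 = 3
  x^1: 6 a_3 + 4 a_1 = 0  ->  6 a_3 = -4 a_1 = 0  ->  a_3 = 0
  x^2: 12 a_4 + 3 a_2 = 0  ->  12 a_4 = -3 a_2 = -9  ->  a_4 = -3/4
  x^3: 20 a_5 = 0  ->  a_5 = 0
Truncated series: y(x) = -2 + 3 x^2 - (3/4) x^4 + O(x^6).

a_0 = -2; a_1 = 0; a_2 = 3; a_3 = 0; a_4 = -3/4; a_5 = 0


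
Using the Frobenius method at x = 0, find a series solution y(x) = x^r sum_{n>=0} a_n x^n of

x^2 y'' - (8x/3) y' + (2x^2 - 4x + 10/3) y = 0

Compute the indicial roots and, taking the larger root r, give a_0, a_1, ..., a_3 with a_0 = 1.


Write in Frobenius form y'' + (p(x)/x) y' + (q(x)/x^2) y = 0:
  p(x) = -8/3,  q(x) = 2x^2 - 4x + 10/3.
Indicial equation: r(r-1) + (-8/3) r + (10/3) = 0 -> roots r_1 = 2, r_2 = 5/3.
Take r = r_1 = 2. Let y(x) = x^r sum_{n>=0} a_n x^n with a_0 = 1.
Substitute y = x^r sum a_n x^n and match x^{r+n}. The recurrence is
  D(n) a_n - 4 a_{n-1} + 2 a_{n-2} = 0,  where D(n) = (r+n)(r+n-1) + (-8/3)(r+n) + (10/3).
  a_n = [4 a_{n-1} - 2 a_{n-2}] / D(n).
Since the indicial polynomial factors as (r - r_1)(r - r_2), D(n) = (r_1 + n - r_1)(r_1 + n - r_2) = n(n + 1/3).
Evaluating step by step (a_0 = 1):
  n = 1: D(1) = 1(1 + 1/3) = 4/3; numerator = 4(1) = 4; a_1 = (4)/(4/3) = 3
  n = 2: D(2) = 2(2 + 1/3) = 14/3; numerator = 4(3) - 2(1) = 10; a_2 = (10)/(14/3) = 15/7
  n = 3: D(3) = 3(3 + 1/3) = 10; numerator = 4(15/7) - 2(3) = 18/7; a_3 = (18/7)/(10) = 9/35

r = 2; a_0 = 1; a_1 = 3; a_2 = 15/7; a_3 = 9/35


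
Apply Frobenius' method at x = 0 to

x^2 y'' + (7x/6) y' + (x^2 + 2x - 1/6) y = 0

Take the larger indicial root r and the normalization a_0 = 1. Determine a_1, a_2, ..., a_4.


Write in Frobenius form y'' + (p(x)/x) y' + (q(x)/x^2) y = 0:
  p(x) = 7/6,  q(x) = x^2 + 2x - 1/6.
Indicial equation: r(r-1) + (7/6) r + (-1/6) = 0 -> roots r_1 = 1/3, r_2 = -1/2.
Take r = r_1 = 1/3. Let y(x) = x^r sum_{n>=0} a_n x^n with a_0 = 1.
Substitute y = x^r sum a_n x^n and match x^{r+n}. The recurrence is
  D(n) a_n + 2 a_{n-1} + 1 a_{n-2} = 0,  where D(n) = (r+n)(r+n-1) + (7/6)(r+n) + (-1/6).
  a_n = [-2 a_{n-1} - 1 a_{n-2}] / D(n).
Since the indicial polynomial factors as (r - r_1)(r - r_2), D(n) = (r_1 + n - r_1)(r_1 + n - r_2) = n(n + 5/6).
Evaluating step by step (a_0 = 1):
  n = 1: D(1) = 1(1 + 5/6) = 11/6; numerator = -2(1) = -2; a_1 = (-2)/(11/6) = -12/11
  n = 2: D(2) = 2(2 + 5/6) = 17/3; numerator = -2(-12/11) - 1(1) = 13/11; a_2 = (13/11)/(17/3) = 39/187
  n = 3: D(3) = 3(3 + 5/6) = 23/2; numerator = -2(39/187) - 1(-12/11) = 126/187; a_3 = (126/187)/(23/2) = 252/4301
  n = 4: D(4) = 4(4 + 5/6) = 58/3; numerator = -2(252/4301) - 1(39/187) = -1401/4301; a_4 = (-1401/4301)/(58/3) = -4203/249458

r = 1/3; a_0 = 1; a_1 = -12/11; a_2 = 39/187; a_3 = 252/4301; a_4 = -4203/249458


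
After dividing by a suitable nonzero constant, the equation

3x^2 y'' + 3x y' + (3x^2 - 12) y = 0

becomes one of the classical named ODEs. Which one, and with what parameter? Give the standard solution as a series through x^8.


All three coefficients share the factor 3; dividing through by 3 gives  x^2 y'' + x y' + (x^2 - 4) y = 0.
This matches the Bessel equation x^2 y'' + x y' + (x^2 - nu^2) y = 0 with nu^2 = 4, so nu = 2; the solution bounded at x = 0 is J_2(x).
Frobenius at x = 0: indicial roots ±nu; for r = nu the recurrence k(k + 2nu) c_k = -c_{k-2} gives the standard series J_nu(x) = sum_{k>=0} (-1)^k / (k! (k+nu)!) (x/2)^(2k+nu). Evaluate the first 4 terms:
  k = 0: (-1)^0 / (0! * 2! * 2^2) x^2 = 1/(1*2*4) x^2 = (1/8) x^2
  k = 1: (-1)^1 / (1! * 3! * 2^4) x^4 = -1/(1*6*16) x^4 = (-1/96) x^4
  k = 2: (-1)^2 / (2! * 4! * 2^6) x^6 = 1/(2*24*64) x^6 = (1/3072) x^6
  k = 3: (-1)^3 / (3! * 5! * 2^8) x^8 = -1/(6*120*256) x^8 = (-1/184320) x^8
Hence J_2(x) = -x^8/184320 + x^6/3072 - x^4/96 + x^2/8 + ....

J_2(x); series = -x^8/184320 + x^6/3072 - x^4/96 + x^2/8


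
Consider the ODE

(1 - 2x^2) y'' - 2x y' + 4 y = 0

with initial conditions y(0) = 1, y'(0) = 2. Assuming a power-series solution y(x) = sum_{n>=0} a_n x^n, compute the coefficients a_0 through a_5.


Ansatz: y(x) = sum_{n>=0} a_n x^n, so y'(x) = sum_{n>=1} n a_n x^(n-1) and y''(x) = sum_{n>=2} n(n-1) a_n x^(n-2).
Substitute into P(x) y'' + Q(x) y' + R(x) y = 0 with P(x) = 1 - 2x^2, Q(x) = -2x, R(x) = 4, and match powers of x.
Initial conditions: a_0 = 1, a_1 = 2.
Setting the coefficient of each power of x to zero and solving order by order (substituting the coefficients already found):
  x^0: 2 a_2 + 4 a_0 = 0  ->  2 a_2 = -4 a_0 = -4  ->  a_2 = -2
  x^1: 6 a_3 + 2 a_1 = 0  ->  6 a_3 = -2 a_1 = -4  ->  a_3 = -2/3
  x^2: 12 a_4 - 4 a_2 = 0  ->  12 a_4 = 4 a_2 = -8  ->  a_4 = -2/3
  x^3: 20 a_5 - 14 a_3 = 0  ->  20 a_5 = 14 a_3 = -28/3  ->  a_5 = -7/15
Truncated series: y(x) = 1 + 2 x - 2 x^2 - (2/3) x^3 - (2/3) x^4 - (7/15) x^5 + O(x^6).

a_0 = 1; a_1 = 2; a_2 = -2; a_3 = -2/3; a_4 = -2/3; a_5 = -7/15
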